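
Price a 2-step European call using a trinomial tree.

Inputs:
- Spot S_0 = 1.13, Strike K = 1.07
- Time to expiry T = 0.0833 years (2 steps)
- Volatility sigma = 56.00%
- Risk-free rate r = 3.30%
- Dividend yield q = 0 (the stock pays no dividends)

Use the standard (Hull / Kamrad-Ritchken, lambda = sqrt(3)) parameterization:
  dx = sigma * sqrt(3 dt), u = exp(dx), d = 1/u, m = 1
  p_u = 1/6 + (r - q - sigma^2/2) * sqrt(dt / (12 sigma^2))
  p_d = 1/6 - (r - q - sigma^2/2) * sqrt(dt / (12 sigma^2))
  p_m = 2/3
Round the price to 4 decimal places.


dt = T/N = 0.041650; dx = sigma*sqrt(3*dt) = 0.197950
u = exp(dx) = 1.218902; d = 1/u = 0.820411
p_u = 0.153643, p_m = 0.666667, p_d = 0.179691
Discount per step: exp(-r*dt) = 0.998626
Stock lattice S(k, j) with j the centered position index:
  k=0: S(0,+0) = 1.1300
  k=1: S(1,-1) = 0.9271; S(1,+0) = 1.1300; S(1,+1) = 1.3774
  k=2: S(2,-2) = 0.7606; S(2,-1) = 0.9271; S(2,+0) = 1.1300; S(2,+1) = 1.3774; S(2,+2) = 1.6789
Terminal payoffs V(N, j) = max(S_T - K, 0):
  V(2,-2) = 0.000000; V(2,-1) = 0.000000; V(2,+0) = 0.060000; V(2,+1) = 0.307359; V(2,+2) = 0.608865
Backward induction: V(k, j) = exp(-r*dt) * [p_u * V(k+1, j+1) + p_m * V(k+1, j) + p_d * V(k+1, j-1)]
  V(1,-1) = exp(-r*dt) * [p_u*0.060000 + p_m*0.000000 + p_d*0.000000] = 0.009206
  V(1,+0) = exp(-r*dt) * [p_u*0.307359 + p_m*0.060000 + p_d*0.000000] = 0.087104
  V(1,+1) = exp(-r*dt) * [p_u*0.608865 + p_m*0.307359 + p_d*0.060000] = 0.308810
  V(0,+0) = exp(-r*dt) * [p_u*0.308810 + p_m*0.087104 + p_d*0.009206] = 0.107022

Answer: Price = V(0,0) = 0.1070


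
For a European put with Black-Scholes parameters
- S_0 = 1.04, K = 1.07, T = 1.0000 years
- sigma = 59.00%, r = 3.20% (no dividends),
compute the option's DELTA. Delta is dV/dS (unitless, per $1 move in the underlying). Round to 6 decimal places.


Answer: Delta = -0.381693

Derivation:
d1 = 0.3010373978; d2 = -0.2889626022
phi(d1) = 0.3812689335; exp(-qT) = 1.0000000000; exp(-rT) = 0.9685065821
N(-d1) = 0.3816929886
Delta = -exp(-qT) * N(-d1) = -1.0000000000 * 0.3816929886 = -0.381693


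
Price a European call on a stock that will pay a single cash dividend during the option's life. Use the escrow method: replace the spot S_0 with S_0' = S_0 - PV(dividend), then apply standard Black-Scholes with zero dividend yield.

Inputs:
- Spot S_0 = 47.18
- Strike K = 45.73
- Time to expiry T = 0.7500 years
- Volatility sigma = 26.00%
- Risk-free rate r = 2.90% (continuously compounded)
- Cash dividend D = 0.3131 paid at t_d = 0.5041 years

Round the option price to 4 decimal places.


PV(D) = D * exp(-r * t_d) = 0.3131 * 0.98548744 = 0.30855612
S_0' = S_0 - PV(D) = 47.1800 - 0.30855612 = 46.87144388
d1 = (ln(S_0'/K) + (r + sigma^2/2)*T) / (sigma*sqrt(T)) = 0.31867106
d2 = d1 - sigma*sqrt(T) = 0.09350445
exp(-rT) = 0.97848483
N(d1) = 0.62501202; N(d2) = 0.53724859
C = S_0' * N(d1) - K * exp(-rT) * N(d2) = 46.87144388 * 0.62501202 - 45.7300 * 0.97848483 * 0.53724859 = 5.2554

Answer: Price = 5.2554


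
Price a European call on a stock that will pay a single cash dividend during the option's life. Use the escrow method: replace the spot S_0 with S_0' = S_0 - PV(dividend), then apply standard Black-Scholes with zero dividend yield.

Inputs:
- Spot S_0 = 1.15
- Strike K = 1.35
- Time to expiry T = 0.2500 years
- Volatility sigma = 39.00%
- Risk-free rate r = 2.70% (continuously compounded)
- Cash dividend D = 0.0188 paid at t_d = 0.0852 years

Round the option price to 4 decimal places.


Answer: Price = 0.0253

Derivation:
PV(D) = D * exp(-r * t_d) = 0.0188 * 0.99770224 = 0.01875680
S_0' = S_0 - PV(D) = 1.1500 - 0.01875680 = 1.13124320
d1 = (ln(S_0'/K) + (r + sigma^2/2)*T) / (sigma*sqrt(T)) = -0.77448661
d2 = d1 - sigma*sqrt(T) = -0.96948661
exp(-rT) = 0.99327273
N(d1) = 0.21932154; N(d2) = 0.16615123
C = S_0' * N(d1) - K * exp(-rT) * N(d2) = 1.13124320 * 0.21932154 - 1.3500 * 0.99327273 * 0.16615123 = 0.0253


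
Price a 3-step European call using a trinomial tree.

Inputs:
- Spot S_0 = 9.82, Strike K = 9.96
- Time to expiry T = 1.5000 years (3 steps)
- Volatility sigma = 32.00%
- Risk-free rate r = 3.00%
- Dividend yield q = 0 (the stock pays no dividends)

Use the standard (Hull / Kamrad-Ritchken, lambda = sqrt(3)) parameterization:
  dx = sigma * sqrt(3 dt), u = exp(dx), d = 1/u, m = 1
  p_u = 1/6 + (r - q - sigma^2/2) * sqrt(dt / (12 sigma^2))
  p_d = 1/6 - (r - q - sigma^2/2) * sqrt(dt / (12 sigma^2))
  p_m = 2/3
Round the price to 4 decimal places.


Answer: Price = V(0,0) = 1.5406

Derivation:
dt = T/N = 0.500000; dx = sigma*sqrt(3*dt) = 0.391918
u = exp(dx) = 1.479817; d = 1/u = 0.675759
p_u = 0.153143, p_m = 0.666667, p_d = 0.180190
Discount per step: exp(-r*dt) = 0.985112
Stock lattice S(k, j) with j the centered position index:
  k=0: S(0,+0) = 9.8200
  k=1: S(1,-1) = 6.6360; S(1,+0) = 9.8200; S(1,+1) = 14.5318
  k=2: S(2,-2) = 4.4843; S(2,-1) = 6.6360; S(2,+0) = 9.8200; S(2,+1) = 14.5318; S(2,+2) = 21.5044
  k=3: S(3,-3) = 3.0303; S(3,-2) = 4.4843; S(3,-1) = 6.6360; S(3,+0) = 9.8200; S(3,+1) = 14.5318; S(3,+2) = 21.5044; S(3,+3) = 31.8226
Terminal payoffs V(N, j) = max(S_T - K, 0):
  V(3,-3) = 0.000000; V(3,-2) = 0.000000; V(3,-1) = 0.000000; V(3,+0) = 0.000000; V(3,+1) = 4.571802; V(3,+2) = 11.544406; V(3,+3) = 21.862583
Backward induction: V(k, j) = exp(-r*dt) * [p_u * V(k+1, j+1) + p_m * V(k+1, j) + p_d * V(k+1, j-1)]
  V(2,-2) = exp(-r*dt) * [p_u*0.000000 + p_m*0.000000 + p_d*0.000000] = 0.000000
  V(2,-1) = exp(-r*dt) * [p_u*0.000000 + p_m*0.000000 + p_d*0.000000] = 0.000000
  V(2,+0) = exp(-r*dt) * [p_u*4.571802 + p_m*0.000000 + p_d*0.000000] = 0.689718
  V(2,+1) = exp(-r*dt) * [p_u*11.544406 + p_m*4.571802 + p_d*0.000000] = 4.744120
  V(2,+2) = exp(-r*dt) * [p_u*21.862583 + p_m*11.544406 + p_d*4.571802] = 11.691480
  V(1,-1) = exp(-r*dt) * [p_u*0.689718 + p_m*0.000000 + p_d*0.000000] = 0.104053
  V(1,+0) = exp(-r*dt) * [p_u*4.744120 + p_m*0.689718 + p_d*0.000000] = 1.168680
  V(1,+1) = exp(-r*dt) * [p_u*11.691480 + p_m*4.744120 + p_d*0.689718] = 5.001906
  V(0,+0) = exp(-r*dt) * [p_u*5.001906 + p_m*1.168680 + p_d*0.104053] = 1.540596


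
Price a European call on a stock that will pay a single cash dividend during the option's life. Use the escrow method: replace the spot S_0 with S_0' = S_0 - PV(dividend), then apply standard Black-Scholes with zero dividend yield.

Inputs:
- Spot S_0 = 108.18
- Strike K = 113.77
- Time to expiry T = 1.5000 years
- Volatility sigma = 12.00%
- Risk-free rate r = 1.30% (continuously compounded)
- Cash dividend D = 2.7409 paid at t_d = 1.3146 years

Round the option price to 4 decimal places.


PV(D) = D * exp(-r * t_d) = 2.7409 * 0.98305540 = 2.69445655
S_0' = S_0 - PV(D) = 108.1800 - 2.69445655 = 105.48554345
d1 = (ln(S_0'/K) + (r + sigma^2/2)*T) / (sigma*sqrt(T)) = -0.30826115
d2 = d1 - sigma*sqrt(T) = -0.45523054
exp(-rT) = 0.98068890
N(d1) = 0.37894181; N(d2) = 0.32447170
C = S_0' * N(d1) - K * exp(-rT) * N(d2) = 105.48554345 * 0.37894181 - 113.7700 * 0.98068890 * 0.32447170 = 3.7706

Answer: Price = 3.7706


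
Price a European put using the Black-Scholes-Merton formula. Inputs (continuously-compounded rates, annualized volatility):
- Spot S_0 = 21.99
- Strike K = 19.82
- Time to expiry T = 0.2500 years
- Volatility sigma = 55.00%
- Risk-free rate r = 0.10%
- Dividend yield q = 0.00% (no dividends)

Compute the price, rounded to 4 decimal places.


Answer: Price = 1.3593

Derivation:
d1 = (ln(S/K) + (r - q + 0.5*sigma^2) * T) / (sigma * sqrt(T)) = 0.51621373
d2 = d1 - sigma * sqrt(T) = 0.24121373
exp(-rT) = 0.99975003; exp(-qT) = 1.00000000
P = K * exp(-rT) * N(-d2) - S_0 * exp(-qT) * N(-d1)
N(-d1) = 0.30285257; N(-d2) = 0.40469474
P = 19.8200 * 0.99975003 * 0.40469474 - 21.9900 * 1.00000000 * 0.30285257 = 1.3593


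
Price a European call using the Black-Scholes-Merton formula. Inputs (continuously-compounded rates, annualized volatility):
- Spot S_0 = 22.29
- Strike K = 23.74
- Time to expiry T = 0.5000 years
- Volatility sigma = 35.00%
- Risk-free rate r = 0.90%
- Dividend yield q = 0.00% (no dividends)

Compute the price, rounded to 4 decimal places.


Answer: Price = 1.6522

Derivation:
d1 = (ln(S/K) + (r - q + 0.5*sigma^2) * T) / (sigma * sqrt(T)) = -0.11272592
d2 = d1 - sigma * sqrt(T) = -0.36021329
exp(-rT) = 0.99551011; exp(-qT) = 1.00000000
C = S_0 * exp(-qT) * N(d1) - K * exp(-rT) * N(d2)
N(d1) = 0.45512393; N(d2) = 0.35934382
C = 22.2900 * 1.00000000 * 0.45512393 - 23.7400 * 0.99551011 * 0.35934382 = 1.6522


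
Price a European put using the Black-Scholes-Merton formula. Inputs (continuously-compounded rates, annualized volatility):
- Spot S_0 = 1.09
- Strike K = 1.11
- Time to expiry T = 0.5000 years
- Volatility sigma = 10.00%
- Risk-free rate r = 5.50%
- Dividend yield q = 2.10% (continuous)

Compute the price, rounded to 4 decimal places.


d1 = (ln(S/K) + (r - q + 0.5*sigma^2) * T) / (sigma * sqrt(T)) = 0.01863482
d2 = d1 - sigma * sqrt(T) = -0.05207586
exp(-rT) = 0.97287468; exp(-qT) = 0.98955493
P = K * exp(-rT) * N(-d2) - S_0 * exp(-qT) * N(-d1)
N(-d1) = 0.49256621; N(-d2) = 0.52076587
P = 1.1100 * 0.97287468 * 0.52076587 - 1.0900 * 0.98955493 * 0.49256621 = 0.0311

Answer: Price = 0.0311


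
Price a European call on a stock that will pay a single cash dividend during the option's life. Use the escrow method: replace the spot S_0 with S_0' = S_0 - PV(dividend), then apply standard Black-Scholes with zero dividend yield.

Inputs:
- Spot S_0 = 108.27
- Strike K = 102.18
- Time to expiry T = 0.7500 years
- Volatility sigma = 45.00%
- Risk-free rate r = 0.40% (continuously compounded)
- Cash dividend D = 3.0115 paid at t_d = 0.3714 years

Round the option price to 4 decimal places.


PV(D) = D * exp(-r * t_d) = 3.0115 * 0.99851550 = 3.00702944
S_0' = S_0 - PV(D) = 108.2700 - 3.00702944 = 105.26297056
d1 = (ln(S_0'/K) + (r + sigma^2/2)*T) / (sigma*sqrt(T)) = 0.27883000
d2 = d1 - sigma*sqrt(T) = -0.11088144
exp(-rT) = 0.99700450
N(d1) = 0.60981235; N(d2) = 0.45585518
C = S_0' * N(d1) - K * exp(-rT) * N(d2) = 105.26297056 * 0.60981235 - 102.1800 * 0.99700450 * 0.45585518 = 17.7509

Answer: Price = 17.7509


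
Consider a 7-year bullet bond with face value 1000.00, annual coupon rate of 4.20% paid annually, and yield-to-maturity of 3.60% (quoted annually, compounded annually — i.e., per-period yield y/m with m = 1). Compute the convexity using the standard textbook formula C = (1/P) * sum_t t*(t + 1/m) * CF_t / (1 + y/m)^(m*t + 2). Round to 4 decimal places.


Answer: Convexity = 44.5257

Derivation:
Coupon per period c = face * coupon_rate / m = 42.000000
Periods per year m = 1; per-period yield y/m = 0.036000
Number of cashflows N = 7
Cashflows (t years, CF_t, discount factor 1/(1+y/m)^(m*t), PV):
  t = 1.0000: CF_t = 42.000000, DF = 0.965251, PV = 40.540541
  t = 2.0000: CF_t = 42.000000, DF = 0.931709, PV = 39.131796
  t = 3.0000: CF_t = 42.000000, DF = 0.899333, PV = 37.772004
  t = 4.0000: CF_t = 42.000000, DF = 0.868082, PV = 36.459463
  t = 5.0000: CF_t = 42.000000, DF = 0.837917, PV = 35.192532
  t = 6.0000: CF_t = 42.000000, DF = 0.808801, PV = 33.969625
  t = 7.0000: CF_t = 1042.000000, DF = 0.780696, PV = 813.484779
Price P = sum_t PV_t = 1036.550739
Convexity numerator sum_t t*(t + 1/m) * CF_t / (1+y/m)^(m*t + 2):
  t = 1.0000: term = 75.544008
  t = 2.0000: term = 218.756778
  t = 3.0000: term = 422.310383
  t = 4.0000: term = 679.392508
  t = 5.0000: term = 983.676412
  t = 6.0000: term = 1329.292448
  t = 7.0000: term = 42444.160418
Convexity = (1/P) * sum = 46153.132956 / 1036.550739 = 44.525686


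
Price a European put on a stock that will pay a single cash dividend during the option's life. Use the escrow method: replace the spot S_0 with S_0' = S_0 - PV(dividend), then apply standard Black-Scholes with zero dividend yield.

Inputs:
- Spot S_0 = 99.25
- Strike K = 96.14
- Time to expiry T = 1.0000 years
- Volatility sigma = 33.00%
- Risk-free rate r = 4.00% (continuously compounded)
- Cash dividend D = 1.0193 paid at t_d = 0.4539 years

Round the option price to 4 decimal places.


PV(D) = D * exp(-r * t_d) = 1.0193 * 0.98200783 = 1.00096058
S_0' = S_0 - PV(D) = 99.2500 - 1.00096058 = 98.24903942
d1 = (ln(S_0'/K) + (r + sigma^2/2)*T) / (sigma*sqrt(T)) = 0.35196973
d2 = d1 - sigma*sqrt(T) = 0.02196973
exp(-rT) = 0.96078944
N(-d1) = 0.36243048; N(-d2) = 0.49123605
P = K * exp(-rT) * N(-d2) - S_0' * N(-d1) = 96.1400 * 0.96078944 * 0.49123605 - 98.24903942 * 0.36243048 = 9.7672

Answer: Price = 9.7672


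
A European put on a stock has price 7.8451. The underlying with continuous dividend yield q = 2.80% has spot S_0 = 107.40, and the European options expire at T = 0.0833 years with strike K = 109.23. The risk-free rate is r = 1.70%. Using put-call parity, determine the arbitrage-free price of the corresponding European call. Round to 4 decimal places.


Put-call parity: C - P = S_0 * exp(-qT) - K * exp(-rT).
S_0 * exp(-qT) = 107.4000 * 0.99767032 = 107.14979215
K * exp(-rT) = 109.2300 * 0.99858490 = 109.07542887
C = P + S*exp(-qT) - K*exp(-rT)
C = 7.8451 + 107.14979215 - 109.07542887 = 5.9195

Answer: Call price = 5.9195


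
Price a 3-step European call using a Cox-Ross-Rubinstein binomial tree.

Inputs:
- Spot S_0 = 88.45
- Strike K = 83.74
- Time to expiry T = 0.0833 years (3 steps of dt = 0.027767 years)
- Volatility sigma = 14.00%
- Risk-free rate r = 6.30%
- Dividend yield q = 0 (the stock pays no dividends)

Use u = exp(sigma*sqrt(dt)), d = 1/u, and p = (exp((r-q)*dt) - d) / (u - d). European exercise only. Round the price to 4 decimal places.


dt = T/N = 0.027767
u = exp(sigma*sqrt(dt)) = 1.023603; d = 1/u = 0.976941
p = (exp((r-q)*dt) - d) / (u - d) = 0.531690
Discount per step: exp(-r*dt) = 0.998252
Stock lattice S(k, i) with i counting down-moves:
  k=0: S(0,0) = 88.4500
  k=1: S(1,0) = 90.5377; S(1,1) = 86.4105
  k=2: S(2,0) = 92.6746; S(2,1) = 88.4500; S(2,2) = 84.4180
  k=3: S(3,0) = 94.8620; S(3,1) = 90.5377; S(3,2) = 86.4105; S(3,3) = 82.4714
Terminal payoffs V(N, i) = max(S_T - K, 0):
  V(3,0) = 11.122020; V(3,1) = 6.797677; V(3,2) = 2.670462; V(3,3) = 0.000000
Backward induction: V(k, i) = exp(-r*dt) * [p * V(k+1, i) + (1-p) * V(k+1, i+1)].
  V(2,0) = exp(-r*dt) * [p*11.122020 + (1-p)*6.797677] = 9.080988
  V(2,1) = exp(-r*dt) * [p*6.797677 + (1-p)*2.670462] = 4.856358
  V(2,2) = exp(-r*dt) * [p*2.670462 + (1-p)*0.000000] = 1.417376
  V(1,0) = exp(-r*dt) * [p*9.080988 + (1-p)*4.856358] = 7.090138
  V(1,1) = exp(-r*dt) * [p*4.856358 + (1-p)*1.417376] = 3.240176
  V(0,0) = exp(-r*dt) * [p*7.090138 + (1-p)*3.240176] = 5.277921

Answer: Price = V(0,0) = 5.2779


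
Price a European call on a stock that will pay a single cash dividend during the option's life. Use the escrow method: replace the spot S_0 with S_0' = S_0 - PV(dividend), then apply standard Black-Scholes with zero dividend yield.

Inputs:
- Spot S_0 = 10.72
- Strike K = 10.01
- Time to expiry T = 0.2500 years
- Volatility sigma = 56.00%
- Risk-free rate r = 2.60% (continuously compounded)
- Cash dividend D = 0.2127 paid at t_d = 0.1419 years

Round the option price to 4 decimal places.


Answer: Price = 1.4419

Derivation:
PV(D) = D * exp(-r * t_d) = 0.2127 * 0.99631740 = 0.21191671
S_0' = S_0 - PV(D) = 10.7200 - 0.21191671 = 10.50808329
d1 = (ln(S_0'/K) + (r + sigma^2/2)*T) / (sigma*sqrt(T)) = 0.33664359
d2 = d1 - sigma*sqrt(T) = 0.05664359
exp(-rT) = 0.99352108
N(d1) = 0.63180720; N(d2) = 0.52258544
C = S_0' * N(d1) - K * exp(-rT) * N(d2) = 10.50808329 * 0.63180720 - 10.0100 * 0.99352108 * 0.52258544 = 1.4419


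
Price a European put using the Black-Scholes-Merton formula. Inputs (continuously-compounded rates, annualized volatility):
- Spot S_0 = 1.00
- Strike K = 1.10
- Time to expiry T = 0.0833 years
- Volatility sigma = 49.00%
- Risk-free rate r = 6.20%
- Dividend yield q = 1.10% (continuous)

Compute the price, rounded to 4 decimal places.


d1 = (ln(S/K) + (r - q + 0.5*sigma^2) * T) / (sigma * sqrt(T)) = -0.57318815
d2 = d1 - sigma * sqrt(T) = -0.71461068
exp(-rT) = 0.99484871; exp(-qT) = 0.99908412
P = K * exp(-rT) * N(-d2) - S_0 * exp(-qT) * N(-d1)
N(-d1) = 0.71674135; N(-d2) = 0.76257518
P = 1.1000 * 0.99484871 * 0.76257518 - 1.0000 * 0.99908412 * 0.71674135 = 0.1184

Answer: Price = 0.1184


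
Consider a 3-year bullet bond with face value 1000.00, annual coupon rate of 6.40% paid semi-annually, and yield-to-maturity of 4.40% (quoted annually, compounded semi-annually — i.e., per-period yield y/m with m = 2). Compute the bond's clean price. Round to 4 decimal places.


Answer: Price = 1055.6382

Derivation:
Coupon per period c = face * coupon_rate / m = 32.000000
Periods per year m = 2; per-period yield y/m = 0.022000
Number of cashflows N = 6
Cashflows (t years, CF_t, discount factor 1/(1+y/m)^(m*t), PV):
  t = 0.5000: CF_t = 32.000000, DF = 0.978474, PV = 31.311155
  t = 1.0000: CF_t = 32.000000, DF = 0.957411, PV = 30.637138
  t = 1.5000: CF_t = 32.000000, DF = 0.936801, PV = 29.977630
  t = 2.0000: CF_t = 32.000000, DF = 0.916635, PV = 29.332319
  t = 2.5000: CF_t = 32.000000, DF = 0.896903, PV = 28.700899
  t = 3.0000: CF_t = 1032.000000, DF = 0.877596, PV = 905.679051
Price P = sum_t PV_t = 1055.638191


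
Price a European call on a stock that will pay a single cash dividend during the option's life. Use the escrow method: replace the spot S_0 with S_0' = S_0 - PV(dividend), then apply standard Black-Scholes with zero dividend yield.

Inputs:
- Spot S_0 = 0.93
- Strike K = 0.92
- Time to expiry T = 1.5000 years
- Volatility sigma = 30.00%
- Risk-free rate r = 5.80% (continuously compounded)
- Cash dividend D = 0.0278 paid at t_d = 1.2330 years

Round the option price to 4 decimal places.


Answer: Price = 0.1600

Derivation:
PV(D) = D * exp(-r * t_d) = 0.0278 * 0.93098324 = 0.02588133
S_0' = S_0 - PV(D) = 0.9300 - 0.02588133 = 0.90411867
d1 = (ln(S_0'/K) + (r + sigma^2/2)*T) / (sigma*sqrt(T)) = 0.37310342
d2 = d1 - sigma*sqrt(T) = 0.00567996
exp(-rT) = 0.91667710
N(d1) = 0.64546426; N(d2) = 0.50226596
C = S_0' * N(d1) - K * exp(-rT) * N(d2) = 0.90411867 * 0.64546426 - 0.9200 * 0.91667710 * 0.50226596 = 0.1600


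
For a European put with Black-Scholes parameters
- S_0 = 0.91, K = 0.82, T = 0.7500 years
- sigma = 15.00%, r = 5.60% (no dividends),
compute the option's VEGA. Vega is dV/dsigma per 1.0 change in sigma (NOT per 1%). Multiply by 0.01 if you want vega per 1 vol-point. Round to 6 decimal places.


d1 = 1.1899401455; d2 = 1.0600363350
phi(d1) = 0.1965344965; exp(-qT) = 1.0000000000; exp(-rT) = 0.9588697806
Vega = S * exp(-qT) * phi(d1) * sqrt(T) = 0.9100 * 1.0000000000 * 0.1965344965 * 0.8660254038 = 0.154886

Answer: Vega = 0.154886


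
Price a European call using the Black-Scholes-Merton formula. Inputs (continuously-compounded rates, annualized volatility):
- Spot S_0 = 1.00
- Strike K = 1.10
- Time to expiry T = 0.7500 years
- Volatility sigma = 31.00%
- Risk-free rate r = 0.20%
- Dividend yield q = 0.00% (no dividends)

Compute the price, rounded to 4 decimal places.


Answer: Price = 0.0696

Derivation:
d1 = (ln(S/K) + (r - q + 0.5*sigma^2) * T) / (sigma * sqrt(T)) = -0.21519401
d2 = d1 - sigma * sqrt(T) = -0.48366189
exp(-rT) = 0.99850112; exp(-qT) = 1.00000000
C = S_0 * exp(-qT) * N(d1) - K * exp(-rT) * N(d2)
N(d1) = 0.41480803; N(d2) = 0.31431292
C = 1.0000 * 1.00000000 * 0.41480803 - 1.1000 * 0.99850112 * 0.31431292 = 0.0696


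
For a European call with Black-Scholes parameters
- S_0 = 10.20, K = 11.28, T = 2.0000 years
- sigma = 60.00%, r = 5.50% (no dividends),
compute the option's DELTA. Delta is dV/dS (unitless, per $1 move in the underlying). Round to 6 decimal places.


d1 = 0.4352907793; d2 = -0.4132373581
phi(d1) = 0.3628820007; exp(-qT) = 1.0000000000; exp(-rT) = 0.8958341353
N(d1) = 0.6683243115
Delta = exp(-qT) * N(d1) = 1.0000000000 * 0.6683243115 = 0.668324

Answer: Delta = 0.668324


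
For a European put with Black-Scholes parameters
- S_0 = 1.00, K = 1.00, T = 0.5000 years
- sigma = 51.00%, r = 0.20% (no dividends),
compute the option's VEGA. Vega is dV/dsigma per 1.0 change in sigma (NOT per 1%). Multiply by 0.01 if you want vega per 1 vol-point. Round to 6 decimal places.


d1 = 0.1830851970; d2 = -0.1775392614
phi(d1) = 0.3923116899; exp(-qT) = 1.0000000000; exp(-rT) = 0.9990004998
Vega = S * exp(-qT) * phi(d1) * sqrt(T) = 1.0000 * 1.0000000000 * 0.3923116899 * 0.7071067812 = 0.277406

Answer: Vega = 0.277406


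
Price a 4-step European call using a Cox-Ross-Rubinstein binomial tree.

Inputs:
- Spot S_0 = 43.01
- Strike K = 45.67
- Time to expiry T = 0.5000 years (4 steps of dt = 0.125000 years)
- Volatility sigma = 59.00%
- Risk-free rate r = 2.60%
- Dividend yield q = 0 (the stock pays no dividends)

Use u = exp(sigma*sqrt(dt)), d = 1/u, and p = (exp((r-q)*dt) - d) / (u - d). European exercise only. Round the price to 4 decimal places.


Answer: Price = V(0,0) = 6.2637

Derivation:
dt = T/N = 0.125000
u = exp(sigma*sqrt(dt)) = 1.231948; d = 1/u = 0.811723
p = (exp((r-q)*dt) - d) / (u - d) = 0.455786
Discount per step: exp(-r*dt) = 0.996755
Stock lattice S(k, i) with i counting down-moves:
  k=0: S(0,0) = 43.0100
  k=1: S(1,0) = 52.9861; S(1,1) = 34.9122
  k=2: S(2,0) = 65.2761; S(2,1) = 43.0100; S(2,2) = 28.3390
  k=3: S(3,0) = 80.4167; S(3,1) = 52.9861; S(3,2) = 34.9122; S(3,3) = 23.0034
  k=4: S(4,0) = 99.0692; S(4,1) = 65.2761; S(4,2) = 43.0100; S(4,3) = 28.3390; S(4,4) = 18.6724
Terminal payoffs V(N, i) = max(S_T - K, 0):
  V(4,0) = 53.399205; V(4,1) = 19.606079; V(4,2) = 0.000000; V(4,3) = 0.000000; V(4,4) = 0.000000
Backward induction: V(k, i) = exp(-r*dt) * [p * V(k+1, i) + (1-p) * V(k+1, i+1)].
  V(3,0) = exp(-r*dt) * [p*53.399205 + (1-p)*19.606079] = 34.894909
  V(3,1) = exp(-r*dt) * [p*19.606079 + (1-p)*0.000000] = 8.907175
  V(3,2) = exp(-r*dt) * [p*0.000000 + (1-p)*0.000000] = 0.000000
  V(3,3) = exp(-r*dt) * [p*0.000000 + (1-p)*0.000000] = 0.000000
  V(2,0) = exp(-r*dt) * [p*34.894909 + (1-p)*8.907175] = 20.684677
  V(2,1) = exp(-r*dt) * [p*8.907175 + (1-p)*0.000000] = 4.046590
  V(2,2) = exp(-r*dt) * [p*0.000000 + (1-p)*0.000000] = 0.000000
  V(1,0) = exp(-r*dt) * [p*20.684677 + (1-p)*4.046590] = 11.592256
  V(1,1) = exp(-r*dt) * [p*4.046590 + (1-p)*0.000000] = 1.838393
  V(0,0) = exp(-r*dt) * [p*11.592256 + (1-p)*1.838393] = 6.263674


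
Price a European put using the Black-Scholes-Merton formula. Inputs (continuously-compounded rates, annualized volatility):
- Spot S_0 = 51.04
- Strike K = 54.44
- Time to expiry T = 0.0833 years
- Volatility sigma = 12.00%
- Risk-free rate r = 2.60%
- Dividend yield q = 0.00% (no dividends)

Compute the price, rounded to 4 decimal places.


Answer: Price = 3.3083

Derivation:
d1 = (ln(S/K) + (r - q + 0.5*sigma^2) * T) / (sigma * sqrt(T)) = -1.78217426
d2 = d1 - sigma * sqrt(T) = -1.81680835
exp(-rT) = 0.99783654; exp(-qT) = 1.00000000
P = K * exp(-rT) * N(-d2) - S_0 * exp(-qT) * N(-d1)
N(-d1) = 0.96263959; N(-d2) = 0.96537677
P = 54.4400 * 0.99783654 * 0.96537677 - 51.0400 * 1.00000000 * 0.96263959 = 3.3083


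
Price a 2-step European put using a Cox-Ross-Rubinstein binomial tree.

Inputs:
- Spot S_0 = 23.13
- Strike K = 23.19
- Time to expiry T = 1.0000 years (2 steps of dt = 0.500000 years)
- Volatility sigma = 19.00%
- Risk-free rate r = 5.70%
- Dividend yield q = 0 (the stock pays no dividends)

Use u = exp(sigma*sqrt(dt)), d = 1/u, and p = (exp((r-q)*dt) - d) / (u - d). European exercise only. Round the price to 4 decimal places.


Answer: Price = V(0,0) = 0.9735

Derivation:
dt = T/N = 0.500000
u = exp(sigma*sqrt(dt)) = 1.143793; d = 1/u = 0.874284
p = (exp((r-q)*dt) - d) / (u - d) = 0.573732
Discount per step: exp(-r*dt) = 0.971902
Stock lattice S(k, i) with i counting down-moves:
  k=0: S(0,0) = 23.1300
  k=1: S(1,0) = 26.4559; S(1,1) = 20.2222
  k=2: S(2,0) = 30.2601; S(2,1) = 23.1300; S(2,2) = 17.6799
Terminal payoffs V(N, i) = max(K - S_T, 0):
  V(2,0) = 0.000000; V(2,1) = 0.060000; V(2,2) = 5.510074
Backward induction: V(k, i) = exp(-r*dt) * [p * V(k+1, i) + (1-p) * V(k+1, i+1)].
  V(1,0) = exp(-r*dt) * [p*0.000000 + (1-p)*0.060000] = 0.024857
  V(1,1) = exp(-r*dt) * [p*0.060000 + (1-p)*5.510074] = 2.316231
  V(0,0) = exp(-r*dt) * [p*0.024857 + (1-p)*2.316231] = 0.973455


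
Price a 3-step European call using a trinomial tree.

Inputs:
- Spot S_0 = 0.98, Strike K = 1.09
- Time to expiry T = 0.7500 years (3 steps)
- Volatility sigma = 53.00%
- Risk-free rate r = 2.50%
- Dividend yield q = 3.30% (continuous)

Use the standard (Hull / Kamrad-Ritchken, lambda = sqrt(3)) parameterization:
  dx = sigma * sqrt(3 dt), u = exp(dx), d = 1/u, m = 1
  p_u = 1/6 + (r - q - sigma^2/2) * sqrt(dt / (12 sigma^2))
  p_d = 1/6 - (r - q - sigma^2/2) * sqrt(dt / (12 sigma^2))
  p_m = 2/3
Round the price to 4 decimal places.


Answer: Price = V(0,0) = 0.1288

Derivation:
dt = T/N = 0.250000; dx = sigma*sqrt(3*dt) = 0.458993
u = exp(dx) = 1.582480; d = 1/u = 0.631919
p_u = 0.126239, p_m = 0.666667, p_d = 0.207095
Discount per step: exp(-r*dt) = 0.993769
Stock lattice S(k, j) with j the centered position index:
  k=0: S(0,+0) = 0.9800
  k=1: S(1,-1) = 0.6193; S(1,+0) = 0.9800; S(1,+1) = 1.5508
  k=2: S(2,-2) = 0.3913; S(2,-1) = 0.6193; S(2,+0) = 0.9800; S(2,+1) = 1.5508; S(2,+2) = 2.4542
  k=3: S(3,-3) = 0.2473; S(3,-2) = 0.3913; S(3,-1) = 0.6193; S(3,+0) = 0.9800; S(3,+1) = 1.5508; S(3,+2) = 2.4542; S(3,+3) = 3.8837
Terminal payoffs V(N, j) = max(S_T - K, 0):
  V(3,-3) = 0.000000; V(3,-2) = 0.000000; V(3,-1) = 0.000000; V(3,+0) = 0.000000; V(3,+1) = 0.460831; V(3,+2) = 1.364159; V(3,+3) = 2.793659
Backward induction: V(k, j) = exp(-r*dt) * [p_u * V(k+1, j+1) + p_m * V(k+1, j) + p_d * V(k+1, j-1)]
  V(2,-2) = exp(-r*dt) * [p_u*0.000000 + p_m*0.000000 + p_d*0.000000] = 0.000000
  V(2,-1) = exp(-r*dt) * [p_u*0.000000 + p_m*0.000000 + p_d*0.000000] = 0.000000
  V(2,+0) = exp(-r*dt) * [p_u*0.460831 + p_m*0.000000 + p_d*0.000000] = 0.057812
  V(2,+1) = exp(-r*dt) * [p_u*1.364159 + p_m*0.460831 + p_d*0.000000] = 0.476443
  V(2,+2) = exp(-r*dt) * [p_u*2.793659 + p_m*1.364159 + p_d*0.460831] = 1.349084
  V(1,-1) = exp(-r*dt) * [p_u*0.057812 + p_m*0.000000 + p_d*0.000000] = 0.007253
  V(1,+0) = exp(-r*dt) * [p_u*0.476443 + p_m*0.057812 + p_d*0.000000] = 0.098072
  V(1,+1) = exp(-r*dt) * [p_u*1.349084 + p_m*0.476443 + p_d*0.057812] = 0.496793
  V(0,+0) = exp(-r*dt) * [p_u*0.496793 + p_m*0.098072 + p_d*0.007253] = 0.128790


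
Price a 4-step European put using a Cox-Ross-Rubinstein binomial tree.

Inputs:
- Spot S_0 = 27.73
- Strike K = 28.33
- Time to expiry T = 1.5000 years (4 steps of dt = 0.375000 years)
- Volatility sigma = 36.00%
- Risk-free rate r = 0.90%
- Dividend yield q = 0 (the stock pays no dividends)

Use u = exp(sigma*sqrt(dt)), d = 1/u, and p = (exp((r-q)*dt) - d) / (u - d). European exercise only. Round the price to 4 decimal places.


dt = T/N = 0.375000
u = exp(sigma*sqrt(dt)) = 1.246643; d = 1/u = 0.802154
p = (exp((r-q)*dt) - d) / (u - d) = 0.452714
Discount per step: exp(-r*dt) = 0.996631
Stock lattice S(k, i) with i counting down-moves:
  k=0: S(0,0) = 27.7300
  k=1: S(1,0) = 34.5694; S(1,1) = 22.2437
  k=2: S(2,0) = 43.0957; S(2,1) = 27.7300; S(2,2) = 17.8429
  k=3: S(3,0) = 53.7249; S(3,1) = 34.5694; S(3,2) = 22.2437; S(3,3) = 14.3128
  k=4: S(4,0) = 66.9758; S(4,1) = 43.0957; S(4,2) = 27.7300; S(4,3) = 17.8429; S(4,4) = 11.4811
Terminal payoffs V(N, i) = max(K - S_T, 0):
  V(4,0) = 0.000000; V(4,1) = 0.000000; V(4,2) = 0.600000; V(4,3) = 10.487082; V(4,4) = 16.848942
Backward induction: V(k, i) = exp(-r*dt) * [p * V(k+1, i) + (1-p) * V(k+1, i+1)].
  V(3,0) = exp(-r*dt) * [p*0.000000 + (1-p)*0.000000] = 0.000000
  V(3,1) = exp(-r*dt) * [p*0.000000 + (1-p)*0.600000] = 0.327265
  V(3,2) = exp(-r*dt) * [p*0.600000 + (1-p)*10.487082] = 5.990804
  V(3,3) = exp(-r*dt) * [p*10.487082 + (1-p)*16.848942] = 13.921770
  V(2,0) = exp(-r*dt) * [p*0.000000 + (1-p)*0.327265] = 0.178504
  V(2,1) = exp(-r*dt) * [p*0.327265 + (1-p)*5.990804] = 3.415292
  V(2,2) = exp(-r*dt) * [p*5.990804 + (1-p)*13.921770] = 10.296498
  V(1,0) = exp(-r*dt) * [p*0.178504 + (1-p)*3.415292] = 1.943381
  V(1,1) = exp(-r*dt) * [p*3.415292 + (1-p)*10.296498] = 7.157081
  V(0,0) = exp(-r*dt) * [p*1.943381 + (1-p)*7.157081] = 4.780602

Answer: Price = V(0,0) = 4.7806


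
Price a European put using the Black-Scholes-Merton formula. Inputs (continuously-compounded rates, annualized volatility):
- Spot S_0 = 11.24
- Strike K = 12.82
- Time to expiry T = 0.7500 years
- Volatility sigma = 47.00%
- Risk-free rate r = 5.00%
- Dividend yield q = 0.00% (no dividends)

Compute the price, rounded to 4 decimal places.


Answer: Price = 2.5059

Derivation:
d1 = (ln(S/K) + (r - q + 0.5*sigma^2) * T) / (sigma * sqrt(T)) = -0.02749196
d2 = d1 - sigma * sqrt(T) = -0.43452390
exp(-rT) = 0.96319442; exp(-qT) = 1.00000000
P = K * exp(-rT) * N(-d2) - S_0 * exp(-qT) * N(-d1)
N(-d1) = 0.51096632; N(-d2) = 0.66804598
P = 12.8200 * 0.96319442 * 0.66804598 - 11.2400 * 1.00000000 * 0.51096632 = 2.5059


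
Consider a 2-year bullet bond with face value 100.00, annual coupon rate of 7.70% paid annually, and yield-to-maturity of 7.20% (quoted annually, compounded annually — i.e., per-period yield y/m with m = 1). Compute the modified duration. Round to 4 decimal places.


Answer: Modified duration = 1.7993

Derivation:
Coupon per period c = face * coupon_rate / m = 7.700000
Periods per year m = 1; per-period yield y/m = 0.072000
Number of cashflows N = 2
Cashflows (t years, CF_t, discount factor 1/(1+y/m)^(m*t), PV):
  t = 1.0000: CF_t = 7.700000, DF = 0.932836, PV = 7.182836
  t = 2.0000: CF_t = 107.700000, DF = 0.870183, PV = 93.718673
Price P = sum_t PV_t = 100.901509
First compute Macaulay numerator sum_t t * PV_t:
  t * PV_t at t = 1.0000: 7.182836
  t * PV_t at t = 2.0000: 187.437347
Macaulay duration D = 194.620183 / 100.901509 = 1.928813
Modified duration = D / (1 + y/m) = 1.928813 / (1 + 0.072000) = 1.799266


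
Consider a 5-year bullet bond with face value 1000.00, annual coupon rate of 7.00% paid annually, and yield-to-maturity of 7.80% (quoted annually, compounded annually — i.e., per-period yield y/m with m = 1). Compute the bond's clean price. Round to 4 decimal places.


Answer: Price = 967.8892

Derivation:
Coupon per period c = face * coupon_rate / m = 70.000000
Periods per year m = 1; per-period yield y/m = 0.078000
Number of cashflows N = 5
Cashflows (t years, CF_t, discount factor 1/(1+y/m)^(m*t), PV):
  t = 1.0000: CF_t = 70.000000, DF = 0.927644, PV = 64.935065
  t = 2.0000: CF_t = 70.000000, DF = 0.860523, PV = 60.236609
  t = 3.0000: CF_t = 70.000000, DF = 0.798259, PV = 55.878116
  t = 4.0000: CF_t = 70.000000, DF = 0.740500, PV = 51.834987
  t = 5.0000: CF_t = 1070.000000, DF = 0.686920, PV = 735.004458
Price P = sum_t PV_t = 967.889236


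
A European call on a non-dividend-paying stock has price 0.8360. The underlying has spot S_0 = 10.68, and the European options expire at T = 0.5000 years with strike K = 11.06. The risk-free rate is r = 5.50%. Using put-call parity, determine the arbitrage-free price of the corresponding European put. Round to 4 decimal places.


Put-call parity: C - P = S_0 * exp(-qT) - K * exp(-rT).
S_0 * exp(-qT) = 10.6800 * 1.00000000 = 10.68000000
K * exp(-rT) = 11.0600 * 0.97287468 = 10.75999399
P = C - S*exp(-qT) + K*exp(-rT)
P = 0.8360 - 10.68000000 + 10.75999399 = 0.9160

Answer: Put price = 0.9160


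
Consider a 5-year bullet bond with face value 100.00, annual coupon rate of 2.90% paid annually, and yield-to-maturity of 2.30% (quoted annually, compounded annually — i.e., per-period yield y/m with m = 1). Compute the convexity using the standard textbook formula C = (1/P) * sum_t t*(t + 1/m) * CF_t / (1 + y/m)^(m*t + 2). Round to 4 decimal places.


Coupon per period c = face * coupon_rate / m = 2.900000
Periods per year m = 1; per-period yield y/m = 0.023000
Number of cashflows N = 5
Cashflows (t years, CF_t, discount factor 1/(1+y/m)^(m*t), PV):
  t = 1.0000: CF_t = 2.900000, DF = 0.977517, PV = 2.834800
  t = 2.0000: CF_t = 2.900000, DF = 0.955540, PV = 2.771065
  t = 3.0000: CF_t = 2.900000, DF = 0.934056, PV = 2.708764
  t = 4.0000: CF_t = 2.900000, DF = 0.913056, PV = 2.647863
  t = 5.0000: CF_t = 102.900000, DF = 0.892528, PV = 91.841127
Price P = sum_t PV_t = 102.803618
Convexity numerator sum_t t*(t + 1/m) * CF_t / (1+y/m)^(m*t + 2):
  t = 1.0000: term = 5.417527
  t = 2.0000: term = 15.887176
  t = 3.0000: term = 31.059973
  t = 4.0000: term = 50.602758
  t = 5.0000: term = 2632.735282
Convexity = (1/P) * sum = 2735.702716 / 102.803618 = 26.610957

Answer: Convexity = 26.6110


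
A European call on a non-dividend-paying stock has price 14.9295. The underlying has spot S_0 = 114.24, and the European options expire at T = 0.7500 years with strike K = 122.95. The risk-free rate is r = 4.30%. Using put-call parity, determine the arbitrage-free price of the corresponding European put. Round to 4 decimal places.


Put-call parity: C - P = S_0 * exp(-qT) - K * exp(-rT).
S_0 * exp(-qT) = 114.2400 * 1.00000000 = 114.24000000
K * exp(-rT) = 122.9500 * 0.96826449 = 119.04811852
P = C - S*exp(-qT) + K*exp(-rT)
P = 14.9295 - 114.24000000 + 119.04811852 = 19.7376

Answer: Put price = 19.7376


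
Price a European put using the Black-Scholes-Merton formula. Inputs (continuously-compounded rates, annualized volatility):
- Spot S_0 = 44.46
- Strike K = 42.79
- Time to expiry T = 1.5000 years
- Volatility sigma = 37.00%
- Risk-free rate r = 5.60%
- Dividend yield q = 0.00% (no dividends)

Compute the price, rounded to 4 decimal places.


d1 = (ln(S/K) + (r - q + 0.5*sigma^2) * T) / (sigma * sqrt(T)) = 0.49643098
d2 = d1 - sigma * sqrt(T) = 0.04327537
exp(-rT) = 0.91943126; exp(-qT) = 1.00000000
P = K * exp(-rT) * N(-d2) - S_0 * exp(-qT) * N(-d1)
N(-d1) = 0.30979519; N(-d2) = 0.48274101
P = 42.7900 * 0.91943126 * 0.48274101 - 44.4600 * 1.00000000 * 0.30979519 = 5.2187

Answer: Price = 5.2187


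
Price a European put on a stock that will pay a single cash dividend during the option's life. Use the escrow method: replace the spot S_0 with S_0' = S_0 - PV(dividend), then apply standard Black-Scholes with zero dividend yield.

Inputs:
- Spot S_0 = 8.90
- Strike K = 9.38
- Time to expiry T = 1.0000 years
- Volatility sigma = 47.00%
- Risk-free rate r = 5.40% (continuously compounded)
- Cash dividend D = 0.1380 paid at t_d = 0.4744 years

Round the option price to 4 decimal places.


Answer: Price = 1.7012

Derivation:
PV(D) = D * exp(-r * t_d) = 0.1380 * 0.97470775 = 0.13450967
S_0' = S_0 - PV(D) = 8.9000 - 0.13450967 = 8.76549033
d1 = (ln(S_0'/K) + (r + sigma^2/2)*T) / (sigma*sqrt(T)) = 0.20572914
d2 = d1 - sigma*sqrt(T) = -0.26427086
exp(-rT) = 0.94743211
N(-d1) = 0.41850125; N(-d2) = 0.60421439
P = K * exp(-rT) * N(-d2) - S_0' * N(-d1) = 9.3800 * 0.94743211 * 0.60421439 - 8.76549033 * 0.41850125 = 1.7012


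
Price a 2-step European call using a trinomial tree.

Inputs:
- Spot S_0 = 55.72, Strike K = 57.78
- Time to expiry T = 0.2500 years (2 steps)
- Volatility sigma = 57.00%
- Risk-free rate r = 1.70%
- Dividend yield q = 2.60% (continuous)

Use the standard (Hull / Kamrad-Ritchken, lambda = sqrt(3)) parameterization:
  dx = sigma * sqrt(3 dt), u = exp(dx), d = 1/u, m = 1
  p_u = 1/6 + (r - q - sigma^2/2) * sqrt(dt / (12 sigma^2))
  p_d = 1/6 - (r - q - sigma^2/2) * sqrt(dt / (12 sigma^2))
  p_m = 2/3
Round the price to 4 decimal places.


Answer: Price = V(0,0) = 4.8279

Derivation:
dt = T/N = 0.125000; dx = sigma*sqrt(3*dt) = 0.349052
u = exp(dx) = 1.417723; d = 1/u = 0.705356
p_u = 0.135967, p_m = 0.666667, p_d = 0.197366
Discount per step: exp(-r*dt) = 0.997877
Stock lattice S(k, j) with j the centered position index:
  k=0: S(0,+0) = 55.7200
  k=1: S(1,-1) = 39.3025; S(1,+0) = 55.7200; S(1,+1) = 78.9955
  k=2: S(2,-2) = 27.7222; S(2,-1) = 39.3025; S(2,+0) = 55.7200; S(2,+1) = 78.9955; S(2,+2) = 111.9938
Terminal payoffs V(N, j) = max(S_T - K, 0):
  V(2,-2) = 0.000000; V(2,-1) = 0.000000; V(2,+0) = 0.000000; V(2,+1) = 21.215543; V(2,+2) = 54.213824
Backward induction: V(k, j) = exp(-r*dt) * [p_u * V(k+1, j+1) + p_m * V(k+1, j) + p_d * V(k+1, j-1)]
  V(1,-1) = exp(-r*dt) * [p_u*0.000000 + p_m*0.000000 + p_d*0.000000] = 0.000000
  V(1,+0) = exp(-r*dt) * [p_u*21.215543 + p_m*0.000000 + p_d*0.000000] = 2.878500
  V(1,+1) = exp(-r*dt) * [p_u*54.213824 + p_m*21.215543 + p_d*0.000000] = 21.469341
  V(0,+0) = exp(-r*dt) * [p_u*21.469341 + p_m*2.878500 + p_d*0.000000] = 4.827862


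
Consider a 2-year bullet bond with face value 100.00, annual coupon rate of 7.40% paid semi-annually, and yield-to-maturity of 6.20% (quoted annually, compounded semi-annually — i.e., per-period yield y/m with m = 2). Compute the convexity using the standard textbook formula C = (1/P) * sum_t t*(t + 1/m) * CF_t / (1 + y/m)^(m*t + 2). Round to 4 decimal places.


Coupon per period c = face * coupon_rate / m = 3.700000
Periods per year m = 2; per-period yield y/m = 0.031000
Number of cashflows N = 4
Cashflows (t years, CF_t, discount factor 1/(1+y/m)^(m*t), PV):
  t = 0.5000: CF_t = 3.700000, DF = 0.969932, PV = 3.588749
  t = 1.0000: CF_t = 3.700000, DF = 0.940768, PV = 3.480843
  t = 1.5000: CF_t = 3.700000, DF = 0.912481, PV = 3.376181
  t = 2.0000: CF_t = 103.700000, DF = 0.885045, PV = 91.779164
Price P = sum_t PV_t = 102.224936
Convexity numerator sum_t t*(t + 1/m) * CF_t / (1+y/m)^(m*t + 2):
  t = 0.5000: term = 1.688091
  t = 1.0000: term = 4.912000
  t = 1.5000: term = 9.528612
  t = 2.0000: term = 431.714633
Convexity = (1/P) * sum = 447.843335 / 102.224936 = 4.380960

Answer: Convexity = 4.3810


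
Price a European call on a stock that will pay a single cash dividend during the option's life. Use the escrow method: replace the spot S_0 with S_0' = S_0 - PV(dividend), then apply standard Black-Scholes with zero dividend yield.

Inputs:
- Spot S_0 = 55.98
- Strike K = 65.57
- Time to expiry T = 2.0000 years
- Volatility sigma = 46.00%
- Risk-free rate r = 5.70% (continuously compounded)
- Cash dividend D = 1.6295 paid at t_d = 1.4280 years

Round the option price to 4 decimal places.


Answer: Price = 12.4764

Derivation:
PV(D) = D * exp(-r * t_d) = 1.6295 * 0.92182858 = 1.50211966
S_0' = S_0 - PV(D) = 55.9800 - 1.50211966 = 54.47788034
d1 = (ln(S_0'/K) + (r + sigma^2/2)*T) / (sigma*sqrt(T)) = 0.21563141
d2 = d1 - sigma*sqrt(T) = -0.43490683
exp(-rT) = 0.89225796
N(d1) = 0.58536247; N(d2) = 0.33181503
C = S_0' * N(d1) - K * exp(-rT) * N(d2) = 54.47788034 * 0.58536247 - 65.5700 * 0.89225796 * 0.33181503 = 12.4764


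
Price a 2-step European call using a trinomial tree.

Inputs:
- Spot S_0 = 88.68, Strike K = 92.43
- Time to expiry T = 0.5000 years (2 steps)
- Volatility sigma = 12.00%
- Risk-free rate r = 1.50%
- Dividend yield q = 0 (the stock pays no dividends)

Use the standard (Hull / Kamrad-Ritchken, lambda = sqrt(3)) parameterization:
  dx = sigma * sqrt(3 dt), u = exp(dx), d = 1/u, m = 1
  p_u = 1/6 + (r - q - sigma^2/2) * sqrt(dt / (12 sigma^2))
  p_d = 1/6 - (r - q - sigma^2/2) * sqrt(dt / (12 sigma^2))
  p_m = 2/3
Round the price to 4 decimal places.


dt = T/N = 0.250000; dx = sigma*sqrt(3*dt) = 0.103923
u = exp(dx) = 1.109515; d = 1/u = 0.901295
p_u = 0.176049, p_m = 0.666667, p_d = 0.157285
Discount per step: exp(-r*dt) = 0.996257
Stock lattice S(k, j) with j the centered position index:
  k=0: S(0,+0) = 88.6800
  k=1: S(1,-1) = 79.9268; S(1,+0) = 88.6800; S(1,+1) = 98.3918
  k=2: S(2,-2) = 72.0376; S(2,-1) = 79.9268; S(2,+0) = 88.6800; S(2,+1) = 98.3918; S(2,+2) = 109.1672
Terminal payoffs V(N, j) = max(S_T - K, 0):
  V(2,-2) = 0.000000; V(2,-1) = 0.000000; V(2,+0) = 0.000000; V(2,+1) = 5.961797; V(2,+2) = 16.737181
Backward induction: V(k, j) = exp(-r*dt) * [p_u * V(k+1, j+1) + p_m * V(k+1, j) + p_d * V(k+1, j-1)]
  V(1,-1) = exp(-r*dt) * [p_u*0.000000 + p_m*0.000000 + p_d*0.000000] = 0.000000
  V(1,+0) = exp(-r*dt) * [p_u*5.961797 + p_m*0.000000 + p_d*0.000000] = 1.045638
  V(1,+1) = exp(-r*dt) * [p_u*16.737181 + p_m*5.961797 + p_d*0.000000] = 6.895183
  V(0,+0) = exp(-r*dt) * [p_u*6.895183 + p_m*1.045638 + p_d*0.000000] = 1.903826

Answer: Price = V(0,0) = 1.9038


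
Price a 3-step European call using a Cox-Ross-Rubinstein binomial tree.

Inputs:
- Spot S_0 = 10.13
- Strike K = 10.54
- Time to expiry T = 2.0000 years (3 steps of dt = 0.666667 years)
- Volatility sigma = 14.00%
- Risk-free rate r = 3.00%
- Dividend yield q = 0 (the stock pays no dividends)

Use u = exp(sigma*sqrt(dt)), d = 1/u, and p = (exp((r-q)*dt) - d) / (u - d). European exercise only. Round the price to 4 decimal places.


Answer: Price = V(0,0) = 0.9345

Derivation:
dt = T/N = 0.666667
u = exp(sigma*sqrt(dt)) = 1.121099; d = 1/u = 0.891982
p = (exp((r-q)*dt) - d) / (u - d) = 0.559624
Discount per step: exp(-r*dt) = 0.980199
Stock lattice S(k, i) with i counting down-moves:
  k=0: S(0,0) = 10.1300
  k=1: S(1,0) = 11.3567; S(1,1) = 9.0358
  k=2: S(2,0) = 12.7320; S(2,1) = 10.1300; S(2,2) = 8.0597
  k=3: S(3,0) = 14.2739; S(3,1) = 11.3567; S(3,2) = 9.0358; S(3,3) = 7.1891
Terminal payoffs V(N, i) = max(S_T - K, 0):
  V(3,0) = 3.733860; V(3,1) = 0.816734; V(3,2) = 0.000000; V(3,3) = 0.000000
Backward induction: V(k, i) = exp(-r*dt) * [p * V(k+1, i) + (1-p) * V(k+1, i+1)].
  V(2,0) = exp(-r*dt) * [p*3.733860 + (1-p)*0.816734] = 2.400730
  V(2,1) = exp(-r*dt) * [p*0.816734 + (1-p)*0.000000] = 0.448013
  V(2,2) = exp(-r*dt) * [p*0.000000 + (1-p)*0.000000] = 0.000000
  V(1,0) = exp(-r*dt) * [p*2.400730 + (1-p)*0.448013] = 1.510290
  V(1,1) = exp(-r*dt) * [p*0.448013 + (1-p)*0.000000] = 0.245754
  V(0,0) = exp(-r*dt) * [p*1.510290 + (1-p)*0.245754] = 0.934540
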